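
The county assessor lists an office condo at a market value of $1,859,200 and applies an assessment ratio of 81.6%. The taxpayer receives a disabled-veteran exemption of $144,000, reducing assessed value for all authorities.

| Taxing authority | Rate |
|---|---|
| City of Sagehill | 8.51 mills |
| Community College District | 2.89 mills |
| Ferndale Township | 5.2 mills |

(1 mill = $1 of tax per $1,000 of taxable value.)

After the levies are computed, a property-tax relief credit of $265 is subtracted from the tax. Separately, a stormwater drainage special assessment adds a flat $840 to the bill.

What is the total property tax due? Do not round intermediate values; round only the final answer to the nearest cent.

$23,368.58

Assessed value = $1,859,200 × 0.816 = $1,517,107.2
Taxable value = $1,517,107.2 − $144,000 = $1,373,107.2
City of Sagehill: $1,373,107.2 × 0.00851 = $11,685.142272
Community College District: $1,373,107.2 × 0.00289 = $3,968.279808
Ferndale Township: $1,373,107.2 × 0.0052 = $7,140.15744
Levies subtotal = $22,793.57952
After credit = $22,793.57952 − $265 = $22,528.57952
Total = $22,528.57952 + $840 = $23,368.57952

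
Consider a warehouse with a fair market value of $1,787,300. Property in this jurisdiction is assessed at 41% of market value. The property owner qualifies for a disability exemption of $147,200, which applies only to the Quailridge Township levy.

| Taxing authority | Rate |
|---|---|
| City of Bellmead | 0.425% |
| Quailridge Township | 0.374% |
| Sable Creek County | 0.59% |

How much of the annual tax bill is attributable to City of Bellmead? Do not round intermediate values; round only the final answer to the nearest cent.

Assessed value = $1,787,300 × 0.41 = $732,793
City of Bellmead taxable value = $732,793 (exemption does not apply)
City of Bellmead levy = $732,793 × 0.00425 = $3,114.37025

$3,114.37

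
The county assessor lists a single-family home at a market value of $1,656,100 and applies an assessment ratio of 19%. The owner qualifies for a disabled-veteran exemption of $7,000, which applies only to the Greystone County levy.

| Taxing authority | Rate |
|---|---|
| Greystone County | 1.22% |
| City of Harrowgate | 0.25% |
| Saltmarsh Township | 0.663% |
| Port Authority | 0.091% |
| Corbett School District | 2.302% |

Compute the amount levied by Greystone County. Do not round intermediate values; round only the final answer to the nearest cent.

Assessed value = $1,656,100 × 0.19 = $314,659
Greystone County taxable value = $314,659 − $7,000 = $307,659
Greystone County levy = $307,659 × 0.0122 = $3,753.4398

$3,753.44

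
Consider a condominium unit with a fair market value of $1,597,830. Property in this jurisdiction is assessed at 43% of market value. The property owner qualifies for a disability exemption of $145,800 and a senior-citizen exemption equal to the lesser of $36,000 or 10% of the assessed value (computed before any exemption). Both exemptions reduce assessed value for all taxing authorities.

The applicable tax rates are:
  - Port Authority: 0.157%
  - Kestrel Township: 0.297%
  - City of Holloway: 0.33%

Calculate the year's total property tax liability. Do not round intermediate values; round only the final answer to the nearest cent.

$3,961.29

Assessed value = $1,597,830 × 0.43 = $687,066.9
Senior-citizen exemption = min($36,000, 10% × $687,066.9) = min($36,000, $68,706.69) = $36,000 (dollar cap binds)
Taxable value = $687,066.9 − $145,800 − $36,000 = $505,266.9
Port Authority: $505,266.9 × 0.00157 = $793.269033
Kestrel Township: $505,266.9 × 0.00297 = $1,500.642693
City of Holloway: $505,266.9 × 0.0033 = $1,667.38077
Total = $3,961.292496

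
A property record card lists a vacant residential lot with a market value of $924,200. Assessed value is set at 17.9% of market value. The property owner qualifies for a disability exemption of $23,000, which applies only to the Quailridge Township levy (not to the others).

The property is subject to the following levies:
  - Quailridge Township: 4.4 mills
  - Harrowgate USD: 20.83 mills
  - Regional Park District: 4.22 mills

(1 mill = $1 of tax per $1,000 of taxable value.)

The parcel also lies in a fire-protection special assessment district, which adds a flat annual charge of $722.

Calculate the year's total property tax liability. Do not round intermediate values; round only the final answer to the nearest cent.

Assessed value = $924,200 × 0.179 = $165,431.8
Quailridge Township: ($165,431.8 − $23,000) × 0.0044 = $142,431.8 × 0.0044 = $626.69992
Harrowgate USD: $165,431.8 × 0.02083 = $3,445.944394
Regional Park District: $165,431.8 × 0.00422 = $698.122196
Levies subtotal = $4,770.76651
Total = $4,770.76651 + $722 = $5,492.76651

$5,492.77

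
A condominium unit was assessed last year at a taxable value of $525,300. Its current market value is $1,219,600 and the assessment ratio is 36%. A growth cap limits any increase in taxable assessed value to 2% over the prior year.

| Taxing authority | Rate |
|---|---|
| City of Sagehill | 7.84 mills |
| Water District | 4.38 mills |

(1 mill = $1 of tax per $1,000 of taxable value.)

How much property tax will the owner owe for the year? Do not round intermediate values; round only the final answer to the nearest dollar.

$5,365

Uncapped assessed value = $1,219,600 × 0.36 = $439,056
Cap limit = $525,300 × 1.02 = $535,806
Taxable assessed value = min($439,056, $535,806) = $439,056 (cap does not bind)
City of Sagehill: $439,056 × 0.00784 = $3,442.19904
Water District: $439,056 × 0.00438 = $1,923.06528
Total = $5,365.26432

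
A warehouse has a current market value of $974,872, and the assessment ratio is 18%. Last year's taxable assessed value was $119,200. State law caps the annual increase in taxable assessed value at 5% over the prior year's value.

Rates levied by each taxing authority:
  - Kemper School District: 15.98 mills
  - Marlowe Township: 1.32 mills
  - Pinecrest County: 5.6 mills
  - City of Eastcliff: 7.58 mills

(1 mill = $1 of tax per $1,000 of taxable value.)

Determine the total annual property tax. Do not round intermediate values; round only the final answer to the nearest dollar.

Uncapped assessed value = $974,872 × 0.18 = $175,476.96
Cap limit = $119,200 × 1.05 = $125,160
Taxable assessed value = min($175,476.96, $125,160) = $125,160 (cap binds)
Kemper School District: $125,160 × 0.01598 = $2,000.0568
Marlowe Township: $125,160 × 0.00132 = $165.2112
Pinecrest County: $125,160 × 0.0056 = $700.896
City of Eastcliff: $125,160 × 0.00758 = $948.7128
Total = $3,814.8768

$3,815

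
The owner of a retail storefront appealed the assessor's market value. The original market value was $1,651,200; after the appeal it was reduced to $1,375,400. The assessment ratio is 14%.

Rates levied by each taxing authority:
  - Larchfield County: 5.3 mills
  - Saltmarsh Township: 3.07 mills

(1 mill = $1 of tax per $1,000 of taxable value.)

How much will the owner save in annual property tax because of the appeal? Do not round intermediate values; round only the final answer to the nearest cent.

$323.18

Old assessed value = $1,651,200 × 0.14 = $231,168
New assessed value = $1,375,400 × 0.14 = $192,556
Combined rate = 0.0053 + 0.00307 = 0.00837
Old tax = $231,168 × 0.00837 = $1,934.87616
New tax = $192,556 × 0.00837 = $1,611.69372
Reduction = $1,934.87616 − $1,611.69372 = $323.18244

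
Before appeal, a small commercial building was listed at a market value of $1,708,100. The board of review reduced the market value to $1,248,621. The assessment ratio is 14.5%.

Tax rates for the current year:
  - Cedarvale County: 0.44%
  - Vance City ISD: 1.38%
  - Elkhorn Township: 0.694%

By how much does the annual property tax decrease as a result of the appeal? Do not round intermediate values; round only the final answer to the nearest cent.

$1,674.94

Old assessed value = $1,708,100 × 0.145 = $247,674.5
New assessed value = $1,248,621 × 0.145 = $181,050.045
Combined rate = 0.0044 + 0.0138 + 0.00694 = 0.02514
Old tax = $247,674.5 × 0.02514 = $6,226.53693
New tax = $181,050.045 × 0.02514 = $4,551.5981313
Reduction = $6,226.53693 − $4,551.5981313 = $1,674.9387987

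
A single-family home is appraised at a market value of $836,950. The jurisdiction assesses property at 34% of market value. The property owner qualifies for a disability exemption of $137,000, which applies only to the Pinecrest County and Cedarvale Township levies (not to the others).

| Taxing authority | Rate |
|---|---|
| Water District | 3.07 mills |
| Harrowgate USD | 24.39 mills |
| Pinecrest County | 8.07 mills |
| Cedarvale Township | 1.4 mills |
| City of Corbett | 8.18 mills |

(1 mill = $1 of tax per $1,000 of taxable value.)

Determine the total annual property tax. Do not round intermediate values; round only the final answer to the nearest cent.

$11,539.25

Assessed value = $836,950 × 0.34 = $284,563
Water District: $284,563 × 0.00307 = $873.60841
Harrowgate USD: $284,563 × 0.02439 = $6,940.49157
Pinecrest County: ($284,563 − $137,000) × 0.00807 = $147,563 × 0.00807 = $1,190.83341
Cedarvale Township: ($284,563 − $137,000) × 0.0014 = $147,563 × 0.0014 = $206.5882
City of Corbett: $284,563 × 0.00818 = $2,327.72534
Total = $11,539.24693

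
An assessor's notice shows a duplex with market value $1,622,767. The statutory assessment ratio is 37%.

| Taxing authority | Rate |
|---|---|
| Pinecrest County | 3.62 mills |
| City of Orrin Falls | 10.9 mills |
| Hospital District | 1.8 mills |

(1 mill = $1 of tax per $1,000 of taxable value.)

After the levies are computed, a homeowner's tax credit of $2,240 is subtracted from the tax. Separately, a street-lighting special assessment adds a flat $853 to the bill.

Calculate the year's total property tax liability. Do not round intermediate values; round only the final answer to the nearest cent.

$8,411.92

Assessed value = $1,622,767 × 0.37 = $600,423.79
Pinecrest County: $600,423.79 × 0.00362 = $2,173.5341198
City of Orrin Falls: $600,423.79 × 0.0109 = $6,544.619311
Hospital District: $600,423.79 × 0.0018 = $1,080.762822
Levies subtotal = $9,798.9162528
After credit = $9,798.9162528 − $2,240 = $7,558.9162528
Total = $7,558.9162528 + $853 = $8,411.9162528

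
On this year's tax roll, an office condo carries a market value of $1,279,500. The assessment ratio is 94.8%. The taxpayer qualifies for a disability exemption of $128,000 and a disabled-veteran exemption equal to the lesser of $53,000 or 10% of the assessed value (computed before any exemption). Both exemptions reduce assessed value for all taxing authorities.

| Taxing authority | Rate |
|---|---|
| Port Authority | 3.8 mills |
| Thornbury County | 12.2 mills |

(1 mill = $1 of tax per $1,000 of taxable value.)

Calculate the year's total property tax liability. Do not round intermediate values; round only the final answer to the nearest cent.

Assessed value = $1,279,500 × 0.948 = $1,212,966
Disabled-veteran exemption = min($53,000, 10% × $1,212,966) = min($53,000, $121,296.6) = $53,000 (dollar cap binds)
Taxable value = $1,212,966 − $128,000 − $53,000 = $1,031,966
Port Authority: $1,031,966 × 0.0038 = $3,921.4708
Thornbury County: $1,031,966 × 0.0122 = $12,589.9852
Total = $16,511.456

$16,511.46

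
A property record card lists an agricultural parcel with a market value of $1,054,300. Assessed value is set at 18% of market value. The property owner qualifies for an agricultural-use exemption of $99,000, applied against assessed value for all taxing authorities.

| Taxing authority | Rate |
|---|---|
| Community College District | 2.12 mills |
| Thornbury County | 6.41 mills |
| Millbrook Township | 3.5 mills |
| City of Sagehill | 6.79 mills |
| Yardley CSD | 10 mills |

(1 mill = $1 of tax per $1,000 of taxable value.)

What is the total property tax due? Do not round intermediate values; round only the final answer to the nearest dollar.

$2,616

Assessed value = $1,054,300 × 0.18 = $189,774
Taxable value = $189,774 − $99,000 = $90,774
Community College District: $90,774 × 0.00212 = $192.44088
Thornbury County: $90,774 × 0.00641 = $581.86134
Millbrook Township: $90,774 × 0.0035 = $317.709
City of Sagehill: $90,774 × 0.00679 = $616.35546
Yardley CSD: $90,774 × 0.01 = $907.74
Total = $192.44088 + $581.86134 + $317.709 + $616.35546 + $907.74 = $2,616.10668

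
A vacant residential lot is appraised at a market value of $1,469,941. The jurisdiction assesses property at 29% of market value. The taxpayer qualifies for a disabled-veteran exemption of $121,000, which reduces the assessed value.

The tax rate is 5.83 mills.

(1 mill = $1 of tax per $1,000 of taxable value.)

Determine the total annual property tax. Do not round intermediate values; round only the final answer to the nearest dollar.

$1,780

Assessed value = $1,469,941 × 0.29 = $426,282.89
Taxable value = $426,282.89 − $121,000 = $305,282.89
Tax = $305,282.89 × 0.00583 = $1,779.7992487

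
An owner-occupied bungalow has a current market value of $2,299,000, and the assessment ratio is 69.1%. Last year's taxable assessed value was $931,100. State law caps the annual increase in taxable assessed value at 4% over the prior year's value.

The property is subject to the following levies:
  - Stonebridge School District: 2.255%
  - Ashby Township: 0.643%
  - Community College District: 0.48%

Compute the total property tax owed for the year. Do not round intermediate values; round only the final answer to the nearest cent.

Uncapped assessed value = $2,299,000 × 0.691 = $1,588,609
Cap limit = $931,100 × 1.04 = $968,344
Taxable assessed value = min($1,588,609, $968,344) = $968,344 (cap binds)
Stonebridge School District: $968,344 × 0.02255 = $21,836.1572
Ashby Township: $968,344 × 0.00643 = $6,226.45192
Community College District: $968,344 × 0.0048 = $4,648.0512
Total = $32,710.66032

$32,710.66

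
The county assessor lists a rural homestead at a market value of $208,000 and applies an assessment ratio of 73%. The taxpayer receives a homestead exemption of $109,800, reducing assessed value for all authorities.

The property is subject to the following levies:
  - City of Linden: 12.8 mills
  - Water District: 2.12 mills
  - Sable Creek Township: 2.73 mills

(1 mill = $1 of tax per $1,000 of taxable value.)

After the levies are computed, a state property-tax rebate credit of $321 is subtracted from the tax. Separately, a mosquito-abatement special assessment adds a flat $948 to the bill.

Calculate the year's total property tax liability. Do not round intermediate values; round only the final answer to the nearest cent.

$1,369.01

Assessed value = $208,000 × 0.73 = $151,840
Taxable value = $151,840 − $109,800 = $42,040
City of Linden: $42,040 × 0.0128 = $538.112
Water District: $42,040 × 0.00212 = $89.1248
Sable Creek Township: $42,040 × 0.00273 = $114.7692
Levies subtotal = $742.006
After credit = $742.006 − $321 = $421.006
Total = $421.006 + $948 = $1,369.006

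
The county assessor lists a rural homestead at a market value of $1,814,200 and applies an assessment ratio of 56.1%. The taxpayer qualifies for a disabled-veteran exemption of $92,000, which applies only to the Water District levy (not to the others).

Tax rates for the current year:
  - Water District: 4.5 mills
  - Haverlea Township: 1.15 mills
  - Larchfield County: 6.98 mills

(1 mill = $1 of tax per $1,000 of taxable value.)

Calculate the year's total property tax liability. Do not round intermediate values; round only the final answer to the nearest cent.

Assessed value = $1,814,200 × 0.561 = $1,017,766.2
Water District: ($1,017,766.2 − $92,000) × 0.0045 = $925,766.2 × 0.0045 = $4,165.9479
Haverlea Township: $1,017,766.2 × 0.00115 = $1,170.43113
Larchfield County: $1,017,766.2 × 0.00698 = $7,104.008076
Total = $12,440.387106

$12,440.39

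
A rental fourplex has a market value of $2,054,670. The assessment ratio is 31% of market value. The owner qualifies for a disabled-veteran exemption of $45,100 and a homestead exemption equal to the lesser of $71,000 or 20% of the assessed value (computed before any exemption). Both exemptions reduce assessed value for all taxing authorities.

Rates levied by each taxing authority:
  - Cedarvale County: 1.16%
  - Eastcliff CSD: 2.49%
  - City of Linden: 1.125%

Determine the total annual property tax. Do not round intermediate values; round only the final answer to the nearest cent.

Assessed value = $2,054,670 × 0.31 = $636,947.7
Homestead exemption = min($71,000, 20% × $636,947.7) = min($71,000, $127,389.54) = $71,000 (dollar cap binds)
Taxable value = $636,947.7 − $45,100 − $71,000 = $520,847.7
Cedarvale County: $520,847.7 × 0.0116 = $6,041.83332
Eastcliff CSD: $520,847.7 × 0.0249 = $12,969.10773
City of Linden: $520,847.7 × 0.01125 = $5,859.536625
Total = $24,870.477675

$24,870.48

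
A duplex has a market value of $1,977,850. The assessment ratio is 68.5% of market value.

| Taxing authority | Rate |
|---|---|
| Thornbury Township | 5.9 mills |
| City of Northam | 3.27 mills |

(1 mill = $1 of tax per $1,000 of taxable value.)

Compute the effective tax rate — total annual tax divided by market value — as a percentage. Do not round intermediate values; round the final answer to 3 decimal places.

0.628%

Assessed value = $1,977,850 × 0.685 = $1,354,827.25
Thornbury Township: $1,354,827.25 × 0.0059 = $7,993.480775
City of Northam: $1,354,827.25 × 0.00327 = $4,430.2851075
Total tax = $12,423.7658825
Effective rate = $12,423.7658825 ÷ $1,977,850 = 0.628% of market value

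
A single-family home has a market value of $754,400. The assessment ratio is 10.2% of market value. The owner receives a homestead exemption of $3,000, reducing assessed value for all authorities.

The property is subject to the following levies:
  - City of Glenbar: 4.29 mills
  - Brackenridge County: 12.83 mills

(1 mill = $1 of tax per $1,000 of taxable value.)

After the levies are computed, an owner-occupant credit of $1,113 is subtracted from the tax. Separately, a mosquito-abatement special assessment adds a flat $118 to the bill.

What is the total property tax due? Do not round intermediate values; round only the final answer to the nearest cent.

$271.00

Assessed value = $754,400 × 0.102 = $76,948.8
Taxable value = $76,948.8 − $3,000 = $73,948.8
City of Glenbar: $73,948.8 × 0.00429 = $317.240352
Brackenridge County: $73,948.8 × 0.01283 = $948.763104
Levies subtotal = $1,266.003456
After credit = $1,266.003456 − $1,113 = $153.003456
Total = $153.003456 + $118 = $271.003456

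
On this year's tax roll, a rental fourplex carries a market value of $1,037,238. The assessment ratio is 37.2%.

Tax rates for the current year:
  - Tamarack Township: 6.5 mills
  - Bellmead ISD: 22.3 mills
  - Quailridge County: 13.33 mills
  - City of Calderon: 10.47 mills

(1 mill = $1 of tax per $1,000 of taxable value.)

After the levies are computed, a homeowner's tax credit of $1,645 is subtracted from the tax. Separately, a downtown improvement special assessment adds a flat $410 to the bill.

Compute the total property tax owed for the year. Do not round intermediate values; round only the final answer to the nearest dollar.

Assessed value = $1,037,238 × 0.372 = $385,852.536
Tamarack Township: $385,852.536 × 0.0065 = $2,508.041484
Bellmead ISD: $385,852.536 × 0.0223 = $8,604.5115528
Quailridge County: $385,852.536 × 0.01333 = $5,143.41430488
City of Calderon: $385,852.536 × 0.01047 = $4,039.87605192
Levies subtotal = $20,295.8433936
After credit = $20,295.8433936 − $1,645 = $18,650.8433936
Total = $18,650.8433936 + $410 = $19,060.8433936

$19,061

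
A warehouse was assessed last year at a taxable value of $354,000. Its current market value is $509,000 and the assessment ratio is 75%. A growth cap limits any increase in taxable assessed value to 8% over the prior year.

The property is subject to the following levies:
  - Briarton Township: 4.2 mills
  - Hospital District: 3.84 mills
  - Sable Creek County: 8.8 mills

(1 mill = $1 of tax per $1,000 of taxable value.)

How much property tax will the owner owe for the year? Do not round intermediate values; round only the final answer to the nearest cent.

Uncapped assessed value = $509,000 × 0.75 = $381,750
Cap limit = $354,000 × 1.08 = $382,320
Taxable assessed value = min($381,750, $382,320) = $381,750 (cap does not bind)
Briarton Township: $381,750 × 0.0042 = $1,603.35
Hospital District: $381,750 × 0.00384 = $1,465.92
Sable Creek County: $381,750 × 0.0088 = $3,359.4
Total = $6,428.67

$6,428.67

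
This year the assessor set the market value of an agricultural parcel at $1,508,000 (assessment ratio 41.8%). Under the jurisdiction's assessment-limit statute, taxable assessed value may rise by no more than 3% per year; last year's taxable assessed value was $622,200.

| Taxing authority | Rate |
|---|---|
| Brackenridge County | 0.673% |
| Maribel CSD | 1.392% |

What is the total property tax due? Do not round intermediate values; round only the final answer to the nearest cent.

$13,016.60

Uncapped assessed value = $1,508,000 × 0.418 = $630,344
Cap limit = $622,200 × 1.03 = $640,866
Taxable assessed value = min($630,344, $640,866) = $630,344 (cap does not bind)
Brackenridge County: $630,344 × 0.00673 = $4,242.21512
Maribel CSD: $630,344 × 0.01392 = $8,774.38848
Total = $13,016.6036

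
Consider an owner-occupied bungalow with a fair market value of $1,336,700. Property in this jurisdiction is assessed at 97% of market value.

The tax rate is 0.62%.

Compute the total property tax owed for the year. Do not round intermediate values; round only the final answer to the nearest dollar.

$8,039

Assessed value = $1,336,700 × 0.97 = $1,296,599
Tax = $1,296,599 × 0.0062 = $8,038.9138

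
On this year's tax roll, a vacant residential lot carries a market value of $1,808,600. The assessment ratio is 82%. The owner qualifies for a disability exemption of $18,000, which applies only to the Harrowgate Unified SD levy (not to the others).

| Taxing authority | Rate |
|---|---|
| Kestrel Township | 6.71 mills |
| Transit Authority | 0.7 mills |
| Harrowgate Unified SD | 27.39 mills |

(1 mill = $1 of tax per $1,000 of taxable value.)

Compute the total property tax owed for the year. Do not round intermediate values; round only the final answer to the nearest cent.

Assessed value = $1,808,600 × 0.82 = $1,483,052
Kestrel Township: $1,483,052 × 0.00671 = $9,951.27892
Transit Authority: $1,483,052 × 0.0007 = $1,038.1364
Harrowgate Unified SD: ($1,483,052 − $18,000) × 0.02739 = $1,465,052 × 0.02739 = $40,127.77428
Total = $51,117.1896

$51,117.19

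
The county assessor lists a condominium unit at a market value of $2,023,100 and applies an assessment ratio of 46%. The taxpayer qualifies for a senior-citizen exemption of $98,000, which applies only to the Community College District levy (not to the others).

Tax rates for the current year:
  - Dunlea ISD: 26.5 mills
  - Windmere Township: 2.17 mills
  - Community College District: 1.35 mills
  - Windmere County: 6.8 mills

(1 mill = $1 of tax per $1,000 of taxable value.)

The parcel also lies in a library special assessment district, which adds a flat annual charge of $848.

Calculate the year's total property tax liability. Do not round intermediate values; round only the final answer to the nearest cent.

Assessed value = $2,023,100 × 0.46 = $930,626
Dunlea ISD: $930,626 × 0.0265 = $24,661.589
Windmere Township: $930,626 × 0.00217 = $2,019.45842
Community College District: ($930,626 − $98,000) × 0.00135 = $832,626 × 0.00135 = $1,124.0451
Windmere County: $930,626 × 0.0068 = $6,328.2568
Levies subtotal = $34,133.34932
Total = $34,133.34932 + $848 = $34,981.34932

$34,981.35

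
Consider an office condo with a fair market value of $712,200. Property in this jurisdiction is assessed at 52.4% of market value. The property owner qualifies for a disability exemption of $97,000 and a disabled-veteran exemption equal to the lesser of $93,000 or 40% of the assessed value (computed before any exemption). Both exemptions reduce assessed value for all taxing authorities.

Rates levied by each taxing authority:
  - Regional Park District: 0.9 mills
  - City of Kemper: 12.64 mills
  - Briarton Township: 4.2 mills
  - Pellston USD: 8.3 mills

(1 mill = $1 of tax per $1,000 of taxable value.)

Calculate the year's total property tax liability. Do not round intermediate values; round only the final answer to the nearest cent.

$4,770.34

Assessed value = $712,200 × 0.524 = $373,192.8
Disabled-veteran exemption = min($93,000, 40% × $373,192.8) = min($93,000, $149,277.12) = $93,000 (dollar cap binds)
Taxable value = $373,192.8 − $97,000 − $93,000 = $183,192.8
Regional Park District: $183,192.8 × 0.0009 = $164.87352
City of Kemper: $183,192.8 × 0.01264 = $2,315.556992
Briarton Township: $183,192.8 × 0.0042 = $769.40976
Pellston USD: $183,192.8 × 0.0083 = $1,520.50024
Total = $4,770.340512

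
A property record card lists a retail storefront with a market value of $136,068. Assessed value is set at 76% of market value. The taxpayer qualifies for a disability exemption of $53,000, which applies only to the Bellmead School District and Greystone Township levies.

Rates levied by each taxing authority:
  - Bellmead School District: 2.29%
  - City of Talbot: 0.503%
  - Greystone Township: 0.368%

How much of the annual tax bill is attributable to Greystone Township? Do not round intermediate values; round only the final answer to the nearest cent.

$185.51

Assessed value = $136,068 × 0.76 = $103,411.68
Greystone Township taxable value = $103,411.68 − $53,000 = $50,411.68
Greystone Township levy = $50,411.68 × 0.00368 = $185.5149824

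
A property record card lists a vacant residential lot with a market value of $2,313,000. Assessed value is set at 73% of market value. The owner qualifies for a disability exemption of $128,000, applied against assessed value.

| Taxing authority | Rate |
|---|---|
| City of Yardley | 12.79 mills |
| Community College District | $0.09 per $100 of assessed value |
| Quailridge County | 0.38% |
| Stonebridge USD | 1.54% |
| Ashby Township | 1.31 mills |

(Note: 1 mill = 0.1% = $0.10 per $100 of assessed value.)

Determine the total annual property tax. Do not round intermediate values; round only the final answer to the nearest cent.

Assessed value = $2,313,000 × 0.73 = $1,688,490
Taxable value = $1,688,490 − $128,000 = $1,560,490
City of Yardley: $1,560,490 × 0.01279 = $19,958.6671
Community College District: $1,560,490 × 0.0009 = $1,404.441
Quailridge County: $1,560,490 × 0.0038 = $5,929.862
Stonebridge USD: $1,560,490 × 0.0154 = $24,031.546
Ashby Township: $1,560,490 × 0.00131 = $2,044.2419
Total = $53,368.758

$53,368.76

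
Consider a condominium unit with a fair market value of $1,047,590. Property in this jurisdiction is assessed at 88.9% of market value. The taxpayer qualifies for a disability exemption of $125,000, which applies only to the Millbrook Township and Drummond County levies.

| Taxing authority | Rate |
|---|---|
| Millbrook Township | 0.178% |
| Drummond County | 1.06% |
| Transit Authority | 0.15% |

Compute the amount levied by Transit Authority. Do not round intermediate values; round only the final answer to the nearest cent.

$1,396.96

Assessed value = $1,047,590 × 0.889 = $931,307.51
Transit Authority taxable value = $931,307.51 (exemption does not apply)
Transit Authority levy = $931,307.51 × 0.0015 = $1,396.961265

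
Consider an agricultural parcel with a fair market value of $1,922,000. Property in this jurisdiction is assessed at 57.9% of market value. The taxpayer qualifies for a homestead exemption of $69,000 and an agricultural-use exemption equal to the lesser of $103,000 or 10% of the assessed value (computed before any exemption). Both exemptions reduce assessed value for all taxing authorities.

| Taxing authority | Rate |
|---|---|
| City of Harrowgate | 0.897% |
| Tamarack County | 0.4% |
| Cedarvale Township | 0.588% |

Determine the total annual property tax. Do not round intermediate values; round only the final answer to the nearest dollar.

Assessed value = $1,922,000 × 0.579 = $1,112,838
Agricultural-use exemption = min($103,000, 10% × $1,112,838) = min($103,000, $111,283.8) = $103,000 (dollar cap binds)
Taxable value = $1,112,838 − $69,000 − $103,000 = $940,838
City of Harrowgate: $940,838 × 0.00897 = $8,439.31686
Tamarack County: $940,838 × 0.004 = $3,763.352
Cedarvale Township: $940,838 × 0.00588 = $5,532.12744
Total = $17,734.7963

$17,735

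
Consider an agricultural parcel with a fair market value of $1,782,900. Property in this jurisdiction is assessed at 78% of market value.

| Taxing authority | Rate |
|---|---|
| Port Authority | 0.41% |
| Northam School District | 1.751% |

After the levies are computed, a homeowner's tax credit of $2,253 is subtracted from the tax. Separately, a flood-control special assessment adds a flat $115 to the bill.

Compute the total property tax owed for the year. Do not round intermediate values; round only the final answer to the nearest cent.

$27,914.21

Assessed value = $1,782,900 × 0.78 = $1,390,662
Port Authority: $1,390,662 × 0.0041 = $5,701.7142
Northam School District: $1,390,662 × 0.01751 = $24,350.49162
Levies subtotal = $30,052.20582
After credit = $30,052.20582 − $2,253 = $27,799.20582
Total = $27,799.20582 + $115 = $27,914.20582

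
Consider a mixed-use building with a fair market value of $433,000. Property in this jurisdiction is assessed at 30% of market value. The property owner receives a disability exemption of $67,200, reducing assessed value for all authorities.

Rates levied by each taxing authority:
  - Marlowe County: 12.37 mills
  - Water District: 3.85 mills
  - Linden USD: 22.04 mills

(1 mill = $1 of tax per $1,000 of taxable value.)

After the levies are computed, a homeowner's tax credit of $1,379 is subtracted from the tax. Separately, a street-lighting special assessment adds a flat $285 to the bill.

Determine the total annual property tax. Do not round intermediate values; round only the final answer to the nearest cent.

$1,304.90

Assessed value = $433,000 × 0.3 = $129,900
Taxable value = $129,900 − $67,200 = $62,700
Marlowe County: $62,700 × 0.01237 = $775.599
Water District: $62,700 × 0.00385 = $241.395
Linden USD: $62,700 × 0.02204 = $1,381.908
Levies subtotal = $2,398.902
After credit = $2,398.902 − $1,379 = $1,019.902
Total = $1,019.902 + $285 = $1,304.902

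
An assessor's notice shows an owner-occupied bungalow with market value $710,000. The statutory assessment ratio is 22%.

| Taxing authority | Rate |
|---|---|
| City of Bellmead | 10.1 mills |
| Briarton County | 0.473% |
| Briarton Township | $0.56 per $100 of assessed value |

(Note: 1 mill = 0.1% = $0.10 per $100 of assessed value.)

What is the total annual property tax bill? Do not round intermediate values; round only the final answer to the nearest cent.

Assessed value = $710,000 × 0.22 = $156,200
City of Bellmead: $156,200 × 0.0101 = $1,577.62
Briarton County: $156,200 × 0.00473 = $738.826
Briarton Township: $156,200 × 0.0056 = $874.72
Total = $3,191.166

$3,191.17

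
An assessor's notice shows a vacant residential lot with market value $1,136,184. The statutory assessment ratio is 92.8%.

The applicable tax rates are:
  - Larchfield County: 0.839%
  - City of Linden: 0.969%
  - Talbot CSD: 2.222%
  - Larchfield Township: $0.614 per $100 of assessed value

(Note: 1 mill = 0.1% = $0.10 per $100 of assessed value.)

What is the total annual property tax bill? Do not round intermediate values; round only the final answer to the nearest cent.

Assessed value = $1,136,184 × 0.928 = $1,054,378.752
Larchfield County: $1,054,378.752 × 0.00839 = $8,846.23772928
City of Linden: $1,054,378.752 × 0.00969 = $10,216.93010688
Talbot CSD: $1,054,378.752 × 0.02222 = $23,428.29586944
Larchfield Township: $1,054,378.752 × 0.00614 = $6,473.88553728
Total = $48,965.34924288

$48,965.35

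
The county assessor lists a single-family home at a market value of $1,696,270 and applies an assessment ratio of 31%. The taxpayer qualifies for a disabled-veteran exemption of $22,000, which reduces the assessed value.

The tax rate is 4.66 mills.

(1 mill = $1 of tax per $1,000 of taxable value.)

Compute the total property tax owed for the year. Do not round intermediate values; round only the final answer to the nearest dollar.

$2,348

Assessed value = $1,696,270 × 0.31 = $525,843.7
Taxable value = $525,843.7 − $22,000 = $503,843.7
Tax = $503,843.7 × 0.00466 = $2,347.911642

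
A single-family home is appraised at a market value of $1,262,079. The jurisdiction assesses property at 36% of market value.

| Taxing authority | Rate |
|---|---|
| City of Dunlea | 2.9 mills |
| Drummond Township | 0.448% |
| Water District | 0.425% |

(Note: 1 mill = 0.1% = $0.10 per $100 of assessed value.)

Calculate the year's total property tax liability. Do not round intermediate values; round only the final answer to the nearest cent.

Assessed value = $1,262,079 × 0.36 = $454,348.44
City of Dunlea: $454,348.44 × 0.0029 = $1,317.610476
Drummond Township: $454,348.44 × 0.00448 = $2,035.4810112
Water District: $454,348.44 × 0.00425 = $1,930.98087
Total = $5,284.0723572

$5,284.07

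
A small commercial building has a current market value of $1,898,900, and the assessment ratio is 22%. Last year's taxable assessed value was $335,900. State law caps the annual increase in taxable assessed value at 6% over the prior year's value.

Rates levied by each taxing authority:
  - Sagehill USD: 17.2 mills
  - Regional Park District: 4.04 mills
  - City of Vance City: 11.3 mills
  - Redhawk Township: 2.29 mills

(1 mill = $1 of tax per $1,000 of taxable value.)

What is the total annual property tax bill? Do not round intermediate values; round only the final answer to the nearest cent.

Uncapped assessed value = $1,898,900 × 0.22 = $417,758
Cap limit = $335,900 × 1.06 = $356,054
Taxable assessed value = min($417,758, $356,054) = $356,054 (cap binds)
Sagehill USD: $356,054 × 0.0172 = $6,124.1288
Regional Park District: $356,054 × 0.00404 = $1,438.45816
City of Vance City: $356,054 × 0.0113 = $4,023.4102
Redhawk Township: $356,054 × 0.00229 = $815.36366
Total = $12,401.36082

$12,401.36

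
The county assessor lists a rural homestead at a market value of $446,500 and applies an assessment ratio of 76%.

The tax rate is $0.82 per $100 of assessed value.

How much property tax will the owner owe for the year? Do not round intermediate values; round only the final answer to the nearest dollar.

Assessed value = $446,500 × 0.76 = $339,340
Tax = $339,340 × 0.0082 = $2,782.588

$2,783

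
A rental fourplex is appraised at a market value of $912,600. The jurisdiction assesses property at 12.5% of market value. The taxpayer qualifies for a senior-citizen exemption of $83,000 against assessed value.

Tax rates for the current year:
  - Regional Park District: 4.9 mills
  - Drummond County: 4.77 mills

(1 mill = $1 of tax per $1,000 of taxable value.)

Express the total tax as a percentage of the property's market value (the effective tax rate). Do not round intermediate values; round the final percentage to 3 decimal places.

0.033%

Assessed value = $912,600 × 0.125 = $114,075
Taxable value = $114,075 − $83,000 = $31,075
Regional Park District: $31,075 × 0.0049 = $152.2675
Drummond County: $31,075 × 0.00477 = $148.22775
Total tax = $300.49525
Effective rate = $300.49525 ÷ $912,600 = 0.033% of market value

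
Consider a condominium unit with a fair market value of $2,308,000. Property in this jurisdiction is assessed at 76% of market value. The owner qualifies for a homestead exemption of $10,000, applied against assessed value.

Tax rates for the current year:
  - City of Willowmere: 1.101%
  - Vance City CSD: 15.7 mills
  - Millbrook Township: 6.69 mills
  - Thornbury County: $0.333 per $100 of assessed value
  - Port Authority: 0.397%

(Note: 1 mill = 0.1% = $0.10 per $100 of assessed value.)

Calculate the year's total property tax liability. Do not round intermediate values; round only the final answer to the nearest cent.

$70,984.06

Assessed value = $2,308,000 × 0.76 = $1,754,080
Taxable value = $1,754,080 − $10,000 = $1,744,080
City of Willowmere: $1,744,080 × 0.01101 = $19,202.3208
Vance City CSD: $1,744,080 × 0.0157 = $27,382.056
Millbrook Township: $1,744,080 × 0.00669 = $11,667.8952
Thornbury County: $1,744,080 × 0.00333 = $5,807.7864
Port Authority: $1,744,080 × 0.00397 = $6,923.9976
Total = $70,984.056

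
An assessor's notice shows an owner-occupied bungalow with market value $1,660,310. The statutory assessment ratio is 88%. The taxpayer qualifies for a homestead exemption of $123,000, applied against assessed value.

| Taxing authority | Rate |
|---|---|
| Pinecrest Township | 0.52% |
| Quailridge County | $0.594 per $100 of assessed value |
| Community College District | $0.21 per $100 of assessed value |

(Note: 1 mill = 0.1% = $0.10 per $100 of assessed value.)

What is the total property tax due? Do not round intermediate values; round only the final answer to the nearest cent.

$17,716.08

Assessed value = $1,660,310 × 0.88 = $1,461,072.8
Taxable value = $1,461,072.8 − $123,000 = $1,338,072.8
Pinecrest Township: $1,338,072.8 × 0.0052 = $6,957.97856
Quailridge County: $1,338,072.8 × 0.00594 = $7,948.152432
Community College District: $1,338,072.8 × 0.0021 = $2,809.95288
Total = $17,716.083872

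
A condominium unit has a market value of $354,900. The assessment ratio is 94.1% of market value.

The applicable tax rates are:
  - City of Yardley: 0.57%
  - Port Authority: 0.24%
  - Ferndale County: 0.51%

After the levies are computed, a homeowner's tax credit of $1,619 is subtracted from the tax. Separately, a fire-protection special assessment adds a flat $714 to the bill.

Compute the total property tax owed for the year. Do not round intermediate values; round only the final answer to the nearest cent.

Assessed value = $354,900 × 0.941 = $333,960.9
City of Yardley: $333,960.9 × 0.0057 = $1,903.57713
Port Authority: $333,960.9 × 0.0024 = $801.50616
Ferndale County: $333,960.9 × 0.0051 = $1,703.20059
Levies subtotal = $4,408.28388
After credit = $4,408.28388 − $1,619 = $2,789.28388
Total = $2,789.28388 + $714 = $3,503.28388

$3,503.28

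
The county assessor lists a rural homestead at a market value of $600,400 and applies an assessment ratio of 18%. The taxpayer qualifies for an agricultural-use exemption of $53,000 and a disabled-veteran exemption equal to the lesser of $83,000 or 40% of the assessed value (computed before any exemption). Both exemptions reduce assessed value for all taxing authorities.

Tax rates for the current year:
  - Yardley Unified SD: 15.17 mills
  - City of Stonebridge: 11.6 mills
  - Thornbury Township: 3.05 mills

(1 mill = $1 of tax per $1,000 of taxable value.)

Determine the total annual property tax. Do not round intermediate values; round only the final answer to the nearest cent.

Assessed value = $600,400 × 0.18 = $108,072
Disabled-veteran exemption = min($83,000, 40% × $108,072) = min($83,000, $43,228.8) = $43,228.8 (percentage binds)
Taxable value = $108,072 − $53,000 − $43,228.8 = $11,843.2
Yardley Unified SD: $11,843.2 × 0.01517 = $179.661344
City of Stonebridge: $11,843.2 × 0.0116 = $137.38112
Thornbury Township: $11,843.2 × 0.00305 = $36.12176
Total = $353.164224

$353.16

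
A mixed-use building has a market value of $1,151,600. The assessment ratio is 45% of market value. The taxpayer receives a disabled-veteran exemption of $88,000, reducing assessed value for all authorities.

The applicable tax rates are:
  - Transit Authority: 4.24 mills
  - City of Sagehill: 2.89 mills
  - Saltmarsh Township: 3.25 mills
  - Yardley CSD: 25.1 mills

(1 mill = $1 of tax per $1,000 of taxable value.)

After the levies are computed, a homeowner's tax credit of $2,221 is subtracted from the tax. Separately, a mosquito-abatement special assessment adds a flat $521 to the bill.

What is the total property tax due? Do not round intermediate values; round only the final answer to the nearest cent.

Assessed value = $1,151,600 × 0.45 = $518,220
Taxable value = $518,220 − $88,000 = $430,220
Transit Authority: $430,220 × 0.00424 = $1,824.1328
City of Sagehill: $430,220 × 0.00289 = $1,243.3358
Saltmarsh Township: $430,220 × 0.00325 = $1,398.215
Yardley CSD: $430,220 × 0.0251 = $10,798.522
Levies subtotal = $15,264.2056
After credit = $15,264.2056 − $2,221 = $13,043.2056
Total = $13,043.2056 + $521 = $13,564.2056

$13,564.21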